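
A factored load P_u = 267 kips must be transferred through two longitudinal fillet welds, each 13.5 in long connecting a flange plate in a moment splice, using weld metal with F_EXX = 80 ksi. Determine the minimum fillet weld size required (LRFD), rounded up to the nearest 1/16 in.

w = 7/16 in

Total weld length L = 27 in.
Required throat t_e = P_u / (φ × 0.6 F_EXX × L) = 267 / (0.75 × 0.6 × 80 × 27) = 0.2747 in.
Required leg w = t_e / 0.707 = 0.3885 in → use 7/16 in.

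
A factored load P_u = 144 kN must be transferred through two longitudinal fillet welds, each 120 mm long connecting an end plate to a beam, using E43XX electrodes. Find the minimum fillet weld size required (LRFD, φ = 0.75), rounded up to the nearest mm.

w = 5 mm

E43XX → F_EXX = 430 MPa.
Total weld length L = 240 mm.
Required throat t_e = P_u / (φ × 0.6 F_EXX × L) = 144 / (0.75 × 0.6 × 430 × 240 × 10⁻³) = 3.101 mm.
Required leg w = t_e / 0.707 = 4.386 mm → use 5 mm.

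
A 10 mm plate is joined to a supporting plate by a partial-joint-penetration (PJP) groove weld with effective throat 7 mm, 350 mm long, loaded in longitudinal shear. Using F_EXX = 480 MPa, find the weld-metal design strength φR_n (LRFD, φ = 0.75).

φR_n ≈ 529 kN

Effective throat (given) t_e = 7 mm.
A_we = 7 × 350 = 2450 mm².
F_nw = 0.6 F_EXX = 288 MPa.
φR_n = 0.75 × 288 × 2450 × 10⁻³ = 529.2 kN.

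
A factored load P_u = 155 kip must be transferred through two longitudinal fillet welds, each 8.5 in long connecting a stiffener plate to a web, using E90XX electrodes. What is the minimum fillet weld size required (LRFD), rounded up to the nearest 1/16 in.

E90XX → F_EXX = 90 ksi.
Total weld length L = 17 in.
Required throat t_e = P_u / (φ × 0.6 F_EXX × L) = 155 / (0.75 × 0.6 × 90 × 17) = 0.2251 in.
Required leg w = t_e / 0.707 = 0.3184 in → use 3/8 in.

w = 3/8 in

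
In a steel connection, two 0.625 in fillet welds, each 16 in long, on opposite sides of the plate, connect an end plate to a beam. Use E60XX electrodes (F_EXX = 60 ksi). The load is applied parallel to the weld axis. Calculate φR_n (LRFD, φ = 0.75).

Effective throat t_e = 0.707 × 0.625 = 0.4419 in.
Total length L = 32 in; A_we = 0.4419 × 32 = 14.14 in².
F_nw = 0.6 F_EXX = 0.6 × 60 = 36 ksi.
φR_n = 0.75 × 36 × 14.14 = 381.8 kip.

φR_n ≈ 382 kip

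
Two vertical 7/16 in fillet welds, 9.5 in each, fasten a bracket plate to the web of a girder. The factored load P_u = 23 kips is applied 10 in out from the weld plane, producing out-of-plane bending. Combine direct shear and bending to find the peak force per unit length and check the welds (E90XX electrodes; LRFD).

E90XX → F_EXX = 90 ksi.
L_w = 2 × 9.5 = 19 in; section modulus (unit throat) S = 2 × L²/6 = 30.08 in².
Direct shear f_v = P/L_w = 23/19 = 1.211 kip/in.
Moment M = P × e = 23 × 10 = 230 kip·in; bending f_b = M/S = 7.645 kip/in.
f_max = √(f_v² + f_b²) = √(1.211² + 7.645²) = 7.741 kip/in.
φr_n = 0.75 × 0.6 × 90 × (0.707 × 0.4375) = 12.53 kip/in → adequate.

f_max ≈ 7.74 kip/in; adequate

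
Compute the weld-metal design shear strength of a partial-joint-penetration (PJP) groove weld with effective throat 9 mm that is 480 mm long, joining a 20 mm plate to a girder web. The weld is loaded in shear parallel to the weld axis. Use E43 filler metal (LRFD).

φR_n ≈ 836 kN

E43XX → F_EXX = 430 MPa.
Effective throat (given) t_e = 9 mm.
A_we = 9 × 480 = 4320 mm².
F_nw = 0.6 F_EXX = 258 MPa.
φR_n = 0.75 × 258 × 4320 × 10⁻³ = 835.9 kN.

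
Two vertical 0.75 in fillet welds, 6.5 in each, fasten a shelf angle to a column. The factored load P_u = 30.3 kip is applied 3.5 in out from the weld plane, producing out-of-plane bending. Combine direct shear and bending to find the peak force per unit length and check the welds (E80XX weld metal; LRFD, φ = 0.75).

f_max ≈ 7.88 kip/in; adequate

E80XX → F_EXX = 80 ksi.
L_w = 2 × 6.5 = 13 in; section modulus (unit throat) S = 2 × L²/6 = 14.08 in².
Direct shear f_v = P/L_w = 30.3/13 = 2.331 kip/in.
Moment M = P × e = 30.3 × 3.5 = 106.05 kip·in; bending f_b = M/S = 7.53 kip/in.
f_max = √(f_v² + f_b²) = √(2.331² + 7.53²) = 7.883 kip/in.
φr_n = 0.75 × 0.6 × 80 × (0.707 × 0.75) = 19.09 kip/in → adequate.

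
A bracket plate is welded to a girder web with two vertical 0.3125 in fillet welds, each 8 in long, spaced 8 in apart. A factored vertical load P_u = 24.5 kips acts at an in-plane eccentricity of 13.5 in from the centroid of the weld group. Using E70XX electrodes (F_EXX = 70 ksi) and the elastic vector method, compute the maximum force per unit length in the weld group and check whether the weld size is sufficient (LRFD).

f_max ≈ 6.65 kip/in; adequate

Total weld length L_w = 16 in. Treat welds as unit-width lines.
Polar moment about centroid: J = 2[d³/12 + d(b/2)²] = 2[8³/12 + 8×4²] = 341.3 in³.
Direct shear f_v = P/L_w = 24.5 / 16 = 1.531 kip/in (vertical).
Torsion M = P·e = 24.5 × 13.5 = 330.75 kip·in.
Critical point at (x, y) = (4, 4) from centroid. f_tx = M·y/J = 3.876 kip/in; f_ty = M·x/J = 3.876 kip/in.
Resultant f_max = √[f_tx² + (f_v + f_ty)²] = √[3.876² + (1.531 + 3.876)²] = 6.653 kip/in.
Capacity per unit length: φr_n = 0.75 × 0.6 × 70 × (0.707 × 0.3125) = 6.96 kip/in.
6.653 ≤ 6.96 → adequate.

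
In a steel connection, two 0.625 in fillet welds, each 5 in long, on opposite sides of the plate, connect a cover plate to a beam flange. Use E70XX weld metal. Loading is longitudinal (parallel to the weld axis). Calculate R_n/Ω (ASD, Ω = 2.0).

R_n/Ω ≈ 92.8 kips

E70XX → F_EXX = 70 ksi.
Effective throat t_e = 0.707 × 0.625 = 0.4419 in.
Total length L = 10 in; A_we = 0.4419 × 10 = 4.419 in².
F_nw = 0.6 F_EXX = 0.6 × 70 = 42 ksi.
R_n = 42 × 4.419 = 185.6 kips; R_n/Ω = 185.6/2.0 = 92.79 kips.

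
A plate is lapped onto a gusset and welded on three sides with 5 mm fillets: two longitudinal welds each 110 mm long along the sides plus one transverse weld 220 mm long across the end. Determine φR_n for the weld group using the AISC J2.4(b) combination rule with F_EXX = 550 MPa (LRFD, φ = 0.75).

t_e = 0.707 × 5 = 3.535 mm.
R_nwl = 0.6 × 550 × 3.535 × 220 × 10⁻³ = 256.6 kN (longitudinal, 2 welds).
R_nwt = 0.6 × 550 × 3.535 × 220 × 10⁻³ = 256.6 kN (transverse, base value).
(i) R_nwl + R_nwt = 513.3 kN; (ii) 0.85 R_nwl + 1.5 R_nwt = 603.1 kN.
R_n = max = 603.1 kN [governs: (ii)]; φR_n = 452.3 kN.

φR_n ≈ 452 kN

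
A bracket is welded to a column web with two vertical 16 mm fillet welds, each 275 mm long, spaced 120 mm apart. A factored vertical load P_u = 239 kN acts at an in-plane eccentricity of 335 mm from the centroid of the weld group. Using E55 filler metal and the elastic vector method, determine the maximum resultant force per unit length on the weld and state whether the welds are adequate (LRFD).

E55XX → F_EXX = 550 MPa.
Total weld length L_w = 550 mm. Treat welds as unit-width lines.
Polar moment about centroid: J = 2[d³/12 + d(b/2)²] = 2[275³/12 + 275×60²] = 5446000 mm³.
Direct shear f_v = P/L_w = 239×10³ / 550 = 434.5 N/mm (vertical).
Torsion M = P·e = 239×10³ × 335 = 80065000 N·mm.
Critical point at (x, y) = (60, 137.5) from centroid. f_tx = M·y/J = 2021 N/mm; f_ty = M·x/J = 882.1 N/mm.
Resultant f_max = √[f_tx² + (f_v + f_ty)²] = √[2021² + (434.5 + 882.1)²] = 2412 N/mm.
Capacity per unit length: φr_n = 0.75 × 0.6 × 550 × (0.707 × 16) = 2800 N/mm.
2412 ≤ 2800 → adequate.

f_max ≈ 2410 N/mm; adequate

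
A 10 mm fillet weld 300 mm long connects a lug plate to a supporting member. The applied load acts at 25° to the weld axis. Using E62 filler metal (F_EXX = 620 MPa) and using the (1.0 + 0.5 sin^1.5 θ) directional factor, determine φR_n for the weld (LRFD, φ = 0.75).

φR_n ≈ 673 kN

t_e = 0.707 × 10 = 7.07 mm; A_we = 7.07 × 300 = 2121 mm².
Directional factor: 1.0 + 0.5 sin^1.5(25°) = 1.137.
F_nw = 0.6 × 620 × 1.137 = 423.1 MPa.
φR_n = 0.75 × 423.1 × 2121 × 10⁻³ = 673 kN.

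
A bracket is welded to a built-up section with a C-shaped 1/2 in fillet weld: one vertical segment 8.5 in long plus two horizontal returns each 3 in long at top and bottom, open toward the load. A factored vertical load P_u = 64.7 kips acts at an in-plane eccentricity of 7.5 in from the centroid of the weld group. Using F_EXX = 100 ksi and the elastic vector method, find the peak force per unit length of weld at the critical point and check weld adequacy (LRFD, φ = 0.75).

f_max ≈ 16.4 kip/in; NOT adequate

Total weld length L_w = 14.5 in. Treat welds as unit-width lines.
Centroid: x̄ = 2×3×1.5 / 14.5 = 0.6207 in from the vertical weld.
Polar moment about centroid: J = I_x + I_y = [8.5³/12 + 2×3×4.25²] + [8.5×0.6207² + 2(3³/12 + 3×0.8793²)] = 172 in³.
Direct shear f_v = P/L_w = 64.7 / 14.5 = 4.462 kip/in (vertical).
Torsion M = P·e = 64.7 × 7.5 = 485.25 kip·in.
Critical point at (x, y) = (2.379, 4.25) from centroid. f_tx = M·y/J = 11.99 kip/in; f_ty = M·x/J = 6.714 kip/in.
Resultant f_max = √[f_tx² + (f_v + f_ty)²] = √[11.99² + (4.462 + 6.714)²] = 16.39 kip/in.
Capacity per unit length: φr_n = 0.75 × 0.6 × 100 × (0.707 × 0.5) = 15.91 kip/in.
16.39 > 15.91 → NOT adequate.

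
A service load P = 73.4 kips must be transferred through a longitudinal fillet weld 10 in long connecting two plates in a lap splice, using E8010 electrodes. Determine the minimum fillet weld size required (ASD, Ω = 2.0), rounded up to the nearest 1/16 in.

w = 7/16 in

E80XX → F_EXX = 80 ksi.
Total weld length L = 10 in.
Required throat t_e = P × Ω / (0.6 F_EXX × L) = 73.4 × 2.0 / (0.6 × 80 × 10) = 0.3058 in.
Required leg w = t_e / 0.707 = 0.4326 in → use 7/16 in.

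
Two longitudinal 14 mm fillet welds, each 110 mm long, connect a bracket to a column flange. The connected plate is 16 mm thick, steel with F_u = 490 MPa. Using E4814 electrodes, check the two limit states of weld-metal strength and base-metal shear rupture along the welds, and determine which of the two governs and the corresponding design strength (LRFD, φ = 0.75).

E48XX → F_EXX = 480 MPa.
t_e = 0.707 × 14 = 9.898 mm; L = 220 mm.
Weld metal: φR_n = 0.75 × 0.6 × 480 × 9.898 × 220 × 10⁻³ = 470.4 kN.
Base metal (shear rupture): φR_n = 0.75 × 0.6 × 490 × 16 × 220 × 10⁻³ = 776.2 kN.
Governing: weld metal.

φR_n ≈ 470 kN (weld metal governs)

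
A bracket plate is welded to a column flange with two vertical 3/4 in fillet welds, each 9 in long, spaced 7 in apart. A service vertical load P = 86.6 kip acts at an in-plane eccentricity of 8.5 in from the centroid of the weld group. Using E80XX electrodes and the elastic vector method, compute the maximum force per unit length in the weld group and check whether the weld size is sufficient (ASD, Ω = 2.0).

f_max ≈ 15.7 kip/in; NOT adequate

E80XX → F_EXX = 80 ksi.
Total weld length L_w = 18 in. Treat welds as unit-width lines.
Polar moment about centroid: J = 2[d³/12 + d(b/2)²] = 2[9³/12 + 9×3.5²] = 342 in³.
Direct shear f_v = P/L_w = 86.6 / 18 = 4.811 kip/in (vertical).
Torsion M = P·e = 86.6 × 8.5 = 736.1 kip·in.
Critical point at (x, y) = (3.5, 4.5) from centroid. f_tx = M·y/J = 9.686 kip/in; f_ty = M·x/J = 7.533 kip/in.
Resultant f_max = √[f_tx² + (f_v + f_ty)²] = √[9.686² + (4.811 + 7.533)²] = 15.69 kip/in.
Capacity per unit length: r_n/Ω = (1/2.0) × 0.6 × 80 × (0.707 × 0.75) = 12.73 kip/in.
15.69 > 12.73 → NOT adequate.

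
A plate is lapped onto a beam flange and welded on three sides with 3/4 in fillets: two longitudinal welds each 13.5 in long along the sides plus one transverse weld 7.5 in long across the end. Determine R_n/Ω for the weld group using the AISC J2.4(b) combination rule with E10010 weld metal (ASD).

E100XX → F_EXX = 100 ksi.
t_e = 0.707 × 0.75 = 0.5302 in.
R_nwl = 0.6 × 100 × 0.5302 × 27 = 859 kip (longitudinal, 2 welds).
R_nwt = 0.6 × 100 × 0.5302 × 7.5 = 238.6 kip (transverse, base value).
(i) R_nwl + R_nwt = 1098 kip; (ii) 0.85 R_nwl + 1.5 R_nwt = 1088 kip.
R_n = max = 1098 kip [governs: (i)]; R_n/Ω = 548.8 kip.

R_n/Ω ≈ 549 kip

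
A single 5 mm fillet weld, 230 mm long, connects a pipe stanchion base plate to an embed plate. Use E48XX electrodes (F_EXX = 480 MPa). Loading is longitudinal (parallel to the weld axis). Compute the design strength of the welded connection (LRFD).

φR_n ≈ 176 kN

Effective throat t_e = 0.707 × 5 = 3.535 mm.
Total length L = 230 mm; A_we = 3.535 × 230 = 813 mm².
F_nw = 0.6 F_EXX = 0.6 × 480 = 288 MPa.
φR_n = 0.75 × 288 × 813 × 10⁻³ = 175.6 kN.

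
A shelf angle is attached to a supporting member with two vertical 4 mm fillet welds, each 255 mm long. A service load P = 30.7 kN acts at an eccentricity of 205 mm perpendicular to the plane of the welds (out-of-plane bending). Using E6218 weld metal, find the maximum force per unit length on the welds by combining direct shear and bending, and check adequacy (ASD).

f_max ≈ 297 N/mm; adequate

E62XX → F_EXX = 620 MPa.
L_w = 2 × 255 = 510 mm; section modulus (unit throat) S = 2 × L²/6 = 21680 mm².
Direct shear f_v = P/L_w = 30.7×10³/510 = 60.2 N/mm.
Moment M = P × e = 30.7×10³ × 205 = 6293500 N·mm; bending f_b = M/S = 290.4 N/mm.
f_max = √(f_v² + f_b²) = √(60.2² + 290.4²) = 296.5 N/mm.
r_n/Ω = (1/2.0) × 0.6 × 620 × (0.707 × 4) = 526 N/mm → adequate.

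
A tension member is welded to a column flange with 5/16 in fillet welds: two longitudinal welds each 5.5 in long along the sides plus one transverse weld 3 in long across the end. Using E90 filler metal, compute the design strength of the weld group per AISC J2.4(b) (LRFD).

E90XX → F_EXX = 90 ksi.
t_e = 0.707 × 0.3125 = 0.2209 in.
R_nwl = 0.6 × 90 × 0.2209 × 11 = 131.2 kip (longitudinal, 2 welds).
R_nwt = 0.6 × 90 × 0.2209 × 3 = 35.79 kip (transverse, base value).
(i) R_nwl + R_nwt = 167 kip; (ii) 0.85 R_nwl + 1.5 R_nwt = 165.2 kip.
R_n = max = 167 kip [governs: (i)]; φR_n = 125.3 kip.

φR_n ≈ 125 kip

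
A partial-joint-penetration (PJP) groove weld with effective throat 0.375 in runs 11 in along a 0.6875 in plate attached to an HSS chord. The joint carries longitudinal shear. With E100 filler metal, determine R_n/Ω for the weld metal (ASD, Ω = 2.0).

R_n/Ω ≈ 124 kips

E100XX → F_EXX = 100 ksi.
Effective throat (given) t_e = 0.375 in.
A_we = 0.375 × 11 = 4.125 in².
F_nw = 0.6 F_EXX = 60 ksi.
R_n/Ω = (60 × 4.125) / 2.0 = 123.8 kips.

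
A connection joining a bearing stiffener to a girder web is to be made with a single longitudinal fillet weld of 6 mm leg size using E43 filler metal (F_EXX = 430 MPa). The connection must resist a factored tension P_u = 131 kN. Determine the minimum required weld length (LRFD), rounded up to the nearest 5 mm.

Throat t_e = 0.707 × 6 = 4.242 mm.
φr_n = 0.75 × 0.6 × 430 × 4.242 × 10⁻³ = 0.8208 kN/mm.
L_req = P_u / φr_n = 131 / 0.8208 = 159.6 mm total.
Round up → use L = 160 mm.

L = 160 mm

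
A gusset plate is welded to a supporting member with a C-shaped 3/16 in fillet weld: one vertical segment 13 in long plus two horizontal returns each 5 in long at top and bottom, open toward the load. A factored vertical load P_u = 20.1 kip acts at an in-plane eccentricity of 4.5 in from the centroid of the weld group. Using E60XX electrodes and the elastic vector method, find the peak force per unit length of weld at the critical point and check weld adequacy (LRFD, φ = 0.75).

f_max ≈ 1.67 kip/in; adequate

E60XX → F_EXX = 60 ksi.
Total weld length L_w = 23 in. Treat welds as unit-width lines.
Centroid: x̄ = 2×5×2.5 / 23 = 1.087 in from the vertical weld.
Polar moment about centroid: J = I_x + I_y = [13³/12 + 2×5×6.5²] + [13×1.087² + 2(5³/12 + 5×1.413²)] = 661.7 in³.
Direct shear f_v = P/L_w = 20.1 / 23 = 0.8739 kip/in (vertical).
Torsion M = P·e = 20.1 × 4.5 = 90.45 kip·in.
Critical point at (x, y) = (3.913, 6.5) from centroid. f_tx = M·y/J = 0.8884 kip/in; f_ty = M·x/J = 0.5349 kip/in.
Resultant f_max = √[f_tx² + (f_v + f_ty)²] = √[0.8884² + (0.8739 + 0.5349)²] = 1.666 kip/in.
Capacity per unit length: φr_n = 0.75 × 0.6 × 60 × (0.707 × 0.1875) = 3.579 kip/in.
1.666 ≤ 3.579 → adequate.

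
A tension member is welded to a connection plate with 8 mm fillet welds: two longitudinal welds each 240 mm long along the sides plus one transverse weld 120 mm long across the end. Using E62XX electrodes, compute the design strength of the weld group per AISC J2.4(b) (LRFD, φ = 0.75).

φR_n ≈ 947 kN

E62XX → F_EXX = 620 MPa.
t_e = 0.707 × 8 = 5.656 mm.
R_nwl = 0.6 × 620 × 5.656 × 480 × 10⁻³ = 1010 kN (longitudinal, 2 welds).
R_nwt = 0.6 × 620 × 5.656 × 120 × 10⁻³ = 252.5 kN (transverse, base value).
(i) R_nwl + R_nwt = 1262 kN; (ii) 0.85 R_nwl + 1.5 R_nwt = 1237 kN.
R_n = max = 1262 kN [governs: (i)]; φR_n = 946.8 kN.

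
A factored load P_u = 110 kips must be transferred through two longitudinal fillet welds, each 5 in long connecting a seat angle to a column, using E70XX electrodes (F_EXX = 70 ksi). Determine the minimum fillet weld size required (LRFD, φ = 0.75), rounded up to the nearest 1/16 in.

Total weld length L = 10 in.
Required throat t_e = P_u / (φ × 0.6 F_EXX × L) = 110 / (0.75 × 0.6 × 70 × 10) = 0.3492 in.
Required leg w = t_e / 0.707 = 0.4939 in → use 1/2 in.

w = 1/2 in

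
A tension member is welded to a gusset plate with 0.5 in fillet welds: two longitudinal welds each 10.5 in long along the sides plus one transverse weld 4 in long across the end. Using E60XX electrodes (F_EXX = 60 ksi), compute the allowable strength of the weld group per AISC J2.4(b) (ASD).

R_n/Ω ≈ 159 kips

t_e = 0.707 × 0.5 = 0.3535 in.
R_nwl = 0.6 × 60 × 0.3535 × 21 = 267.2 kips (longitudinal, 2 welds).
R_nwt = 0.6 × 60 × 0.3535 × 4 = 50.9 kips (transverse, base value).
(i) R_nwl + R_nwt = 318.1 kips; (ii) 0.85 R_nwl + 1.5 R_nwt = 303.5 kips.
R_n = max = 318.1 kips [governs: (i)]; R_n/Ω = 159.1 kips.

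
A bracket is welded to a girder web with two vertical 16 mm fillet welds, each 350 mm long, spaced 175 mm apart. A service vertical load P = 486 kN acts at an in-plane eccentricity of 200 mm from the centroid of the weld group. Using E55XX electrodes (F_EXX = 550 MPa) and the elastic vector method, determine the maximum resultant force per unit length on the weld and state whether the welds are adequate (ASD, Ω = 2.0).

f_max ≈ 1930 N/mm; NOT adequate

Total weld length L_w = 700 mm. Treat welds as unit-width lines.
Polar moment about centroid: J = 2[d³/12 + d(b/2)²] = 2[350³/12 + 350×87.5²] = 12510000 mm³.
Direct shear f_v = P/L_w = 486×10³ / 700 = 694.3 N/mm (vertical).
Torsion M = P·e = 486×10³ × 200 = 97200000 N·mm.
Critical point at (x, y) = (87.5, 175) from centroid. f_tx = M·y/J = 1360 N/mm; f_ty = M·x/J = 680.1 N/mm.
Resultant f_max = √[f_tx² + (f_v + f_ty)²] = √[1360² + (694.3 + 680.1)²] = 1934 N/mm.
Capacity per unit length: r_n/Ω = (1/2.0) × 0.6 × 550 × (0.707 × 16) = 1866 N/mm.
1934 > 1866 → NOT adequate.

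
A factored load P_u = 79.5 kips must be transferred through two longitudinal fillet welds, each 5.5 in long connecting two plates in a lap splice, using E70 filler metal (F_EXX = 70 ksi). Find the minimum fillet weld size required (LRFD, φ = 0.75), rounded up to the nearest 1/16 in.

Total weld length L = 11 in.
Required throat t_e = P_u / (φ × 0.6 F_EXX × L) = 79.5 / (0.75 × 0.6 × 70 × 11) = 0.2294 in.
Required leg w = t_e / 0.707 = 0.3245 in → use 3/8 in.

w = 3/8 in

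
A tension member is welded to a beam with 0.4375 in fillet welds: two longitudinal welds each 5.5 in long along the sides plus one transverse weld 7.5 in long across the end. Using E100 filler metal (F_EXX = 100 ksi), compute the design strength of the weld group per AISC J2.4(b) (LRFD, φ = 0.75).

t_e = 0.707 × 0.4375 = 0.3093 in.
R_nwl = 0.6 × 100 × 0.3093 × 11 = 204.1 kips (longitudinal, 2 welds).
R_nwt = 0.6 × 100 × 0.3093 × 7.5 = 139.2 kips (transverse, base value).
(i) R_nwl + R_nwt = 343.3 kips; (ii) 0.85 R_nwl + 1.5 R_nwt = 382.3 kips.
R_n = max = 382.3 kips [governs: (ii)]; φR_n = 286.7 kips.

φR_n ≈ 287 kips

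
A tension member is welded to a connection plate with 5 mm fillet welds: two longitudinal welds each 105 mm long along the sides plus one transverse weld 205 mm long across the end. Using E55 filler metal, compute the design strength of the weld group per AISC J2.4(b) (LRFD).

E55XX → F_EXX = 550 MPa.
t_e = 0.707 × 5 = 3.535 mm.
R_nwl = 0.6 × 550 × 3.535 × 210 × 10⁻³ = 245 kN (longitudinal, 2 welds).
R_nwt = 0.6 × 550 × 3.535 × 205 × 10⁻³ = 239.1 kN (transverse, base value).
(i) R_nwl + R_nwt = 484.1 kN; (ii) 0.85 R_nwl + 1.5 R_nwt = 566.9 kN.
R_n = max = 566.9 kN [governs: (ii)]; φR_n = 425.2 kN.

φR_n ≈ 425 kN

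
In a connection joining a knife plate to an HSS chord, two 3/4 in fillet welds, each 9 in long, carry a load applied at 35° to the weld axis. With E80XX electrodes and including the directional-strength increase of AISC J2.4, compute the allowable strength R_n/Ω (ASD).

R_n/Ω ≈ 279 kip

E80XX → F_EXX = 80 ksi.
t_e = 0.707 × 0.75 = 0.5302 in; A_we = 0.5302 × 18 = 9.544 in².
Directional factor: 1.0 + 0.5 sin^1.5(35°) = 1.217.
F_nw = 0.6 × 80 × 1.217 = 58.43 ksi.
R_n/Ω = (58.43 × 9.544) / 2.0 = 278.8 kip.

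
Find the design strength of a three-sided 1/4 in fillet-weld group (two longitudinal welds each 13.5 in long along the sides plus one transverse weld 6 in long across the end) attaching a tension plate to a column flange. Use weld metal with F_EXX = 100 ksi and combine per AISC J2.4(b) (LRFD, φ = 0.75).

φR_n ≈ 262 kip

t_e = 0.707 × 0.25 = 0.1767 in.
R_nwl = 0.6 × 100 × 0.1767 × 27 = 286.3 kip (longitudinal, 2 welds).
R_nwt = 0.6 × 100 × 0.1767 × 6 = 63.63 kip (transverse, base value).
(i) R_nwl + R_nwt = 350 kip; (ii) 0.85 R_nwl + 1.5 R_nwt = 338.8 kip.
R_n = max = 350 kip [governs: (i)]; φR_n = 262.5 kip.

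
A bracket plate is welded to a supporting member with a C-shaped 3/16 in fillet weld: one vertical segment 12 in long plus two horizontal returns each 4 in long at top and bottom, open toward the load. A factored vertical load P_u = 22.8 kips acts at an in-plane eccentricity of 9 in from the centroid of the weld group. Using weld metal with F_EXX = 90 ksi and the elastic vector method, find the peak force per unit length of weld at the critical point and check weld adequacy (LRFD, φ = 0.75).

Total weld length L_w = 20 in. Treat welds as unit-width lines.
Centroid: x̄ = 2×4×2 / 20 = 0.8 in from the vertical weld.
Polar moment about centroid: J = I_x + I_y = [12³/12 + 2×4×6²] + [12×0.8² + 2(4³/12 + 4×1.2²)] = 461.9 in³.
Direct shear f_v = P/L_w = 22.8 / 20 = 1.14 kip/in (vertical).
Torsion M = P·e = 22.8 × 9 = 205.2 kip·in.
Critical point at (x, y) = (3.2, 6) from centroid. f_tx = M·y/J = 2.666 kip/in; f_ty = M·x/J = 1.422 kip/in.
Resultant f_max = √[f_tx² + (f_v + f_ty)²] = √[2.666² + (1.14 + 1.422)²] = 3.697 kip/in.
Capacity per unit length: φr_n = 0.75 × 0.6 × 90 × (0.707 × 0.1875) = 5.369 kip/in.
3.697 ≤ 5.369 → adequate.

f_max ≈ 3.7 kip/in; adequate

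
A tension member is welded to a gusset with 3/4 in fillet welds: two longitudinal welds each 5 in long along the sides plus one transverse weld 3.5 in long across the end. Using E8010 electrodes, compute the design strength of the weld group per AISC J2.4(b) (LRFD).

φR_n ≈ 262 kip

E80XX → F_EXX = 80 ksi.
t_e = 0.707 × 0.75 = 0.5302 in.
R_nwl = 0.6 × 80 × 0.5302 × 10 = 254.5 kip (longitudinal, 2 welds).
R_nwt = 0.6 × 80 × 0.5302 × 3.5 = 89.08 kip (transverse, base value).
(i) R_nwl + R_nwt = 343.6 kip; (ii) 0.85 R_nwl + 1.5 R_nwt = 350 kip.
R_n = max = 350 kip [governs: (ii)]; φR_n = 262.5 kip.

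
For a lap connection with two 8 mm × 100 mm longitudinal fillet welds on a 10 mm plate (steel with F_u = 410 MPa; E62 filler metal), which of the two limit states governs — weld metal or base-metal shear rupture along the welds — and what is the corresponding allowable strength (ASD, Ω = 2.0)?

E62XX → F_EXX = 620 MPa.
t_e = 0.707 × 8 = 5.656 mm; L = 200 mm.
Weld metal: R_n/Ω = (1/2.0) × 0.6 × 620 × 5.656 × 200 × 10⁻³ = 210.4 kN.
Base metal (shear rupture): R_n/Ω = (1/2.0) × 0.6 × 410 × 10 × 200 × 10⁻³ = 246 kN.
Governing: weld metal.

R_n/Ω ≈ 210 kN (weld metal governs)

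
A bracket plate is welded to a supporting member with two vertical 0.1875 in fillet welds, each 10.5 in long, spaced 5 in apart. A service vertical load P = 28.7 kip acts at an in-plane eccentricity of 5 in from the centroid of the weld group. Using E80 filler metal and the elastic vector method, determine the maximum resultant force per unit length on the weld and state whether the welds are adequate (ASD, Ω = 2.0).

f_max ≈ 3.39 kip/in; NOT adequate

E80XX → F_EXX = 80 ksi.
Total weld length L_w = 21 in. Treat welds as unit-width lines.
Polar moment about centroid: J = 2[d³/12 + d(b/2)²] = 2[10.5³/12 + 10.5×2.5²] = 324.2 in³.
Direct shear f_v = P/L_w = 28.7 / 21 = 1.367 kip/in (vertical).
Torsion M = P·e = 28.7 × 5 = 143.5 kip·in.
Critical point at (x, y) = (2.5, 5.25) from centroid. f_tx = M·y/J = 2.324 kip/in; f_ty = M·x/J = 1.107 kip/in.
Resultant f_max = √[f_tx² + (f_v + f_ty)²] = √[2.324² + (1.367 + 1.107)²] = 3.394 kip/in.
Capacity per unit length: r_n/Ω = (1/2.0) × 0.6 × 80 × (0.707 × 0.1875) = 3.181 kip/in.
3.394 > 3.181 → NOT adequate.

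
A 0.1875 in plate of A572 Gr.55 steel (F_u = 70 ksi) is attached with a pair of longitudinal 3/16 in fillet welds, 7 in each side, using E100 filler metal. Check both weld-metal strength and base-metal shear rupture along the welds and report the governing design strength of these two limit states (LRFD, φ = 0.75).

φR_n ≈ 82.7 kips (base-metal shear rupture governs)

E100XX → F_EXX = 100 ksi.
t_e = 0.707 × 0.1875 = 0.1326 in; L = 14 in.
Weld metal: φR_n = 0.75 × 0.6 × 100 × 0.1326 × 14 = 83.51 kips.
Base metal (shear rupture): φR_n = 0.75 × 0.6 × 70 × 0.1875 × 14 = 82.69 kips.
Governing: base-metal shear rupture.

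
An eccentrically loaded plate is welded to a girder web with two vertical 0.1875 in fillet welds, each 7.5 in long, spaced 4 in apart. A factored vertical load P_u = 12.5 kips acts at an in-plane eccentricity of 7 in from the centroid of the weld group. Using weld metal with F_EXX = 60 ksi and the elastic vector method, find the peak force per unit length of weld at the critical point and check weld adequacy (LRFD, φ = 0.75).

Total weld length L_w = 15 in. Treat welds as unit-width lines.
Polar moment about centroid: J = 2[d³/12 + d(b/2)²] = 2[7.5³/12 + 7.5×2²] = 130.3 in³.
Direct shear f_v = P/L_w = 12.5 / 15 = 0.8333 kip/in (vertical).
Torsion M = P·e = 12.5 × 7 = 87.5 kip·in.
Critical point at (x, y) = (2, 3.75) from centroid. f_tx = M·y/J = 2.518 kip/in; f_ty = M·x/J = 1.343 kip/in.
Resultant f_max = √[f_tx² + (f_v + f_ty)²] = √[2.518² + (0.8333 + 1.343)²] = 3.328 kip/in.
Capacity per unit length: φr_n = 0.75 × 0.6 × 60 × (0.707 × 0.1875) = 3.579 kip/in.
3.328 ≤ 3.579 → adequate.

f_max ≈ 3.33 kip/in; adequate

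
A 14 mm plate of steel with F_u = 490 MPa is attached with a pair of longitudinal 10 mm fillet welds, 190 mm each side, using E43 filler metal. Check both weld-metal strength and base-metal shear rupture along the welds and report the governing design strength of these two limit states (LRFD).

E43XX → F_EXX = 430 MPa.
t_e = 0.707 × 10 = 7.07 mm; L = 380 mm.
Weld metal: φR_n = 0.75 × 0.6 × 430 × 7.07 × 380 × 10⁻³ = 519.9 kN.
Base metal (shear rupture): φR_n = 0.75 × 0.6 × 490 × 14 × 380 × 10⁻³ = 1173 kN.
Governing: weld metal.

φR_n ≈ 520 kN (weld metal governs)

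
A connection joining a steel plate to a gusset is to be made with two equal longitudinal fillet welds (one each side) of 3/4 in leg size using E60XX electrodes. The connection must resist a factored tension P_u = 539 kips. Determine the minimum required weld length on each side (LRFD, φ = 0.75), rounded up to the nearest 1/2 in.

L = 19 in on each side

E60XX → F_EXX = 60 ksi.
Throat t_e = 0.707 × 0.75 = 0.5302 in.
φr_n = 0.75 × 0.6 × 60 × 0.5302 = 14.32 kips/in.
L_req = P_u / φr_n = 539 / 14.32 = 37.65 in total.
Per side: 37.65 / 2 = 18.82 in.
Round up → use L = 19 in on each side.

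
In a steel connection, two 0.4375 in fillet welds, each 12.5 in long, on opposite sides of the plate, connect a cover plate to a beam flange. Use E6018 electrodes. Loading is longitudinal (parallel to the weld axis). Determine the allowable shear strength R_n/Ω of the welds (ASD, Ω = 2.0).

R_n/Ω ≈ 139 kips

E60XX → F_EXX = 60 ksi.
Effective throat t_e = 0.707 × 0.4375 = 0.3093 in.
Total length L = 25 in; A_we = 0.3093 × 25 = 7.733 in².
F_nw = 0.6 F_EXX = 0.6 × 60 = 36 ksi.
R_n = 36 × 7.733 = 278.4 kips; R_n/Ω = 278.4/2.0 = 139.2 kips.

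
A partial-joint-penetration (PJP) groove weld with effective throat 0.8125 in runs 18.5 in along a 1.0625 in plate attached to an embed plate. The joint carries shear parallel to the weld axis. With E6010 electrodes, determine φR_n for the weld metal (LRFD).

E60XX → F_EXX = 60 ksi.
Effective throat (given) t_e = 0.8125 in.
A_we = 0.8125 × 18.5 = 15.03 in².
F_nw = 0.6 F_EXX = 36 ksi.
φR_n = 0.75 × 36 × 15.03 = 405.8 kip.

φR_n ≈ 406 kip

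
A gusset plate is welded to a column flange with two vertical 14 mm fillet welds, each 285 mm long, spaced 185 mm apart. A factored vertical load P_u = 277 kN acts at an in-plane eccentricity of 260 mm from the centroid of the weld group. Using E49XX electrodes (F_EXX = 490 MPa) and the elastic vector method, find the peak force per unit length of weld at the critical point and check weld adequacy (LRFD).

Total weld length L_w = 570 mm. Treat welds as unit-width lines.
Polar moment about centroid: J = 2[d³/12 + d(b/2)²] = 2[285³/12 + 285×92.5²] = 8735000 mm³.
Direct shear f_v = P/L_w = 277×10³ / 570 = 486 N/mm (vertical).
Torsion M = P·e = 277×10³ × 260 = 72020000 N·mm.
Critical point at (x, y) = (92.5, 142.5) from centroid. f_tx = M·y/J = 1175 N/mm; f_ty = M·x/J = 762.6 N/mm.
Resultant f_max = √[f_tx² + (f_v + f_ty)²] = √[1175² + (486 + 762.6)²] = 1714 N/mm.
Capacity per unit length: φr_n = 0.75 × 0.6 × 490 × (0.707 × 14) = 2183 N/mm.
1714 ≤ 2183 → adequate.

f_max ≈ 1710 N/mm; adequate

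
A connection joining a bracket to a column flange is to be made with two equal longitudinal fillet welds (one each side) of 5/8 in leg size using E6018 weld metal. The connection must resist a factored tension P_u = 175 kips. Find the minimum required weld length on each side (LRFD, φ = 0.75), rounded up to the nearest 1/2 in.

L = 7.5 in on each side

E60XX → F_EXX = 60 ksi.
Throat t_e = 0.707 × 0.625 = 0.4419 in.
φr_n = 0.75 × 0.6 × 60 × 0.4419 = 11.93 kips/in.
L_req = P_u / φr_n = 175 / 11.93 = 14.67 in total.
Per side: 14.67 / 2 = 7.334 in.
Round up → use L = 7.5 in on each side.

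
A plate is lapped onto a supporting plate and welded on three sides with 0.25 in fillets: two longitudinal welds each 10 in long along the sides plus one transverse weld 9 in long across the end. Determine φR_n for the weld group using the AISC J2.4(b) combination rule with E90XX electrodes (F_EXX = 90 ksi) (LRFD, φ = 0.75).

φR_n ≈ 218 kip

t_e = 0.707 × 0.25 = 0.1767 in.
R_nwl = 0.6 × 90 × 0.1767 × 20 = 190.9 kip (longitudinal, 2 welds).
R_nwt = 0.6 × 90 × 0.1767 × 9 = 85.9 kip (transverse, base value).
(i) R_nwl + R_nwt = 276.8 kip; (ii) 0.85 R_nwl + 1.5 R_nwt = 291.1 kip.
R_n = max = 291.1 kip [governs: (ii)]; φR_n = 218.3 kip.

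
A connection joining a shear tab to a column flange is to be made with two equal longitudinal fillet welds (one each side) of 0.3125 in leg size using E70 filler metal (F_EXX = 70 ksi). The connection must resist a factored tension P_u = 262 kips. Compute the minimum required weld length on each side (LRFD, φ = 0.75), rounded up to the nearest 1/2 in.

Throat t_e = 0.707 × 0.3125 = 0.2209 in.
φr_n = 0.75 × 0.6 × 70 × 0.2209 = 6.96 kips/in.
L_req = P_u / φr_n = 262 / 6.96 = 37.65 in total.
Per side: 37.65 / 2 = 18.82 in.
Round up → use L = 19 in on each side.

L = 19 in on each side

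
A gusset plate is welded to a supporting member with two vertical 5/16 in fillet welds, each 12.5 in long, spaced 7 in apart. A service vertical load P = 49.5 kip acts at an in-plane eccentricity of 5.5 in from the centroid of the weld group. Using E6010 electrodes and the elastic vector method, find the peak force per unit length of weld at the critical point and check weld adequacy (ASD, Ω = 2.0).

E60XX → F_EXX = 60 ksi.
Total weld length L_w = 25 in. Treat welds as unit-width lines.
Polar moment about centroid: J = 2[d³/12 + d(b/2)²] = 2[12.5³/12 + 12.5×3.5²] = 631.8 in³.
Direct shear f_v = P/L_w = 49.5 / 25 = 1.98 kip/in (vertical).
Torsion M = P·e = 49.5 × 5.5 = 272.25 kip·in.
Critical point at (x, y) = (3.5, 6.25) from centroid. f_tx = M·y/J = 2.693 kip/in; f_ty = M·x/J = 1.508 kip/in.
Resultant f_max = √[f_tx² + (f_v + f_ty)²] = √[2.693² + (1.98 + 1.508)²] = 4.407 kip/in.
Capacity per unit length: r_n/Ω = (1/2.0) × 0.6 × 60 × (0.707 × 0.3125) = 3.977 kip/in.
4.407 > 3.977 → NOT adequate.

f_max ≈ 4.41 kip/in; NOT adequate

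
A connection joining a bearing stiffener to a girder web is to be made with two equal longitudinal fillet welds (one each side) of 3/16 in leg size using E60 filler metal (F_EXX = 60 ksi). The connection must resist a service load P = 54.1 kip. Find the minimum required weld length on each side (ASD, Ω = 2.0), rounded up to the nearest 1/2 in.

L = 11.5 in on each side

Throat t_e = 0.707 × 0.1875 = 0.1326 in.
r_n/Ω = (0.6 × 60 × 0.1326) / 2.0 = 2.386 kip/in.
L_req = P / (r_n/Ω) = 54.1 / 2.386 = 22.67 in total.
Per side: 22.67 / 2 = 11.34 in.
Round up → use L = 11.5 in on each side.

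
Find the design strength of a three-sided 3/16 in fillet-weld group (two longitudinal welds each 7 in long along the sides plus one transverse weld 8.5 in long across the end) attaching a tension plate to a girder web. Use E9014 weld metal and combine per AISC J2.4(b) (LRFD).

E90XX → F_EXX = 90 ksi.
t_e = 0.707 × 0.1875 = 0.1326 in.
R_nwl = 0.6 × 90 × 0.1326 × 14 = 100.2 kip (longitudinal, 2 welds).
R_nwt = 0.6 × 90 × 0.1326 × 8.5 = 60.85 kip (transverse, base value).
(i) R_nwl + R_nwt = 161.1 kip; (ii) 0.85 R_nwl + 1.5 R_nwt = 176.5 kip.
R_n = max = 176.5 kip [governs: (ii)]; φR_n = 132.3 kip.

φR_n ≈ 132 kip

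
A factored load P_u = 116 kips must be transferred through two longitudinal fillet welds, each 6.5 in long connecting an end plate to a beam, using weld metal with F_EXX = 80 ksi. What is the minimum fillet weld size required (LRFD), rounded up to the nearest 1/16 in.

Total weld length L = 13 in.
Required throat t_e = P_u / (φ × 0.6 F_EXX × L) = 116 / (0.75 × 0.6 × 80 × 13) = 0.2479 in.
Required leg w = t_e / 0.707 = 0.3506 in → use 3/8 in.

w = 3/8 in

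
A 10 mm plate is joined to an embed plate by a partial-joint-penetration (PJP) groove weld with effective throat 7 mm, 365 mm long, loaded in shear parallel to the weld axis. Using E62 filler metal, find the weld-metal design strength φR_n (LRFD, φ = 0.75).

E62XX → F_EXX = 620 MPa.
Effective throat (given) t_e = 7 mm.
A_we = 7 × 365 = 2555 mm².
F_nw = 0.6 F_EXX = 372 MPa.
φR_n = 0.75 × 372 × 2555 × 10⁻³ = 712.8 kN.

φR_n ≈ 713 kN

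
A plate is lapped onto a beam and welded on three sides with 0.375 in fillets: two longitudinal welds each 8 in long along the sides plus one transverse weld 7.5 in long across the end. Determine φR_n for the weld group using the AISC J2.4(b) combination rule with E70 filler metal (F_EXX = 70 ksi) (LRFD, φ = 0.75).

φR_n ≈ 208 kips

t_e = 0.707 × 0.375 = 0.2651 in.
R_nwl = 0.6 × 70 × 0.2651 × 16 = 178.2 kips (longitudinal, 2 welds).
R_nwt = 0.6 × 70 × 0.2651 × 7.5 = 83.51 kips (transverse, base value).
(i) R_nwl + R_nwt = 261.7 kips; (ii) 0.85 R_nwl + 1.5 R_nwt = 276.7 kips.
R_n = max = 276.7 kips [governs: (ii)]; φR_n = 207.5 kips.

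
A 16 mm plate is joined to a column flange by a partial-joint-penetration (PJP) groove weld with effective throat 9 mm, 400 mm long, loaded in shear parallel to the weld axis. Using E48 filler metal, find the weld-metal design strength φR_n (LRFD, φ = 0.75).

φR_n ≈ 778 kN

E48XX → F_EXX = 480 MPa.
Effective throat (given) t_e = 9 mm.
A_we = 9 × 400 = 3600 mm².
F_nw = 0.6 F_EXX = 288 MPa.
φR_n = 0.75 × 288 × 3600 × 10⁻³ = 777.6 kN.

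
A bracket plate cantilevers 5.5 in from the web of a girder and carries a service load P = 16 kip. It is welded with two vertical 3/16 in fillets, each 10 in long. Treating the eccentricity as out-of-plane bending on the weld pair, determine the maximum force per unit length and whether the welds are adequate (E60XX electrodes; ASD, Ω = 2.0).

f_max ≈ 2.76 kip/in; NOT adequate

E60XX → F_EXX = 60 ksi.
L_w = 2 × 10 = 20 in; section modulus (unit throat) S = 2 × L²/6 = 33.33 in².
Direct shear f_v = P/L_w = 16/20 = 0.8 kip/in.
Moment M = P × e = 16 × 5.5 = 88 kip·in; bending f_b = M/S = 2.64 kip/in.
f_max = √(f_v² + f_b²) = √(0.8² + 2.64²) = 2.759 kip/in.
r_n/Ω = (1/2.0) × 0.6 × 60 × (0.707 × 0.1875) = 2.386 kip/in → NOT adequate.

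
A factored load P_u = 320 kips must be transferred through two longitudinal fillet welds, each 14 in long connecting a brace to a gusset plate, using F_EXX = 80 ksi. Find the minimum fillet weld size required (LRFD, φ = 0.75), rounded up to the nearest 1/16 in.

w = 1/2 in

Total weld length L = 28 in.
Required throat t_e = P_u / (φ × 0.6 F_EXX × L) = 320 / (0.75 × 0.6 × 80 × 28) = 0.3175 in.
Required leg w = t_e / 0.707 = 0.449 in → use 1/2 in.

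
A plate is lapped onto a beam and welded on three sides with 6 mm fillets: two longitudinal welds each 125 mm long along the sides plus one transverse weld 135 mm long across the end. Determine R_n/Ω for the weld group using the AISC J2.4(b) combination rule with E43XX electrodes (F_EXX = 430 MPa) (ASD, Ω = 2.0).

R_n/Ω ≈ 227 kN

t_e = 0.707 × 6 = 4.242 mm.
R_nwl = 0.6 × 430 × 4.242 × 250 × 10⁻³ = 273.6 kN (longitudinal, 2 welds).
R_nwt = 0.6 × 430 × 4.242 × 135 × 10⁻³ = 147.7 kN (transverse, base value).
(i) R_nwl + R_nwt = 421.4 kN; (ii) 0.85 R_nwl + 1.5 R_nwt = 454.2 kN.
R_n = max = 454.2 kN [governs: (ii)]; R_n/Ω = 227.1 kN.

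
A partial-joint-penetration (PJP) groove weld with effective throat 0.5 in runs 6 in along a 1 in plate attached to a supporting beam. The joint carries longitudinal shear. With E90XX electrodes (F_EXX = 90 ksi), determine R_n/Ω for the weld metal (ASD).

Effective throat (given) t_e = 0.5 in.
A_we = 0.5 × 6 = 3 in².
F_nw = 0.6 F_EXX = 54 ksi.
R_n/Ω = (54 × 3) / 2.0 = 81 kip.

R_n/Ω ≈ 81 kip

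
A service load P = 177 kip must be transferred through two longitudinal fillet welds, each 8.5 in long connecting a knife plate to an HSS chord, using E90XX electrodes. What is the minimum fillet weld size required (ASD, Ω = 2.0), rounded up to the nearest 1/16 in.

E90XX → F_EXX = 90 ksi.
Total weld length L = 17 in.
Required throat t_e = P × Ω / (0.6 F_EXX × L) = 177 × 2.0 / (0.6 × 90 × 17) = 0.3856 in.
Required leg w = t_e / 0.707 = 0.5454 in → use 9/16 in.

w = 9/16 in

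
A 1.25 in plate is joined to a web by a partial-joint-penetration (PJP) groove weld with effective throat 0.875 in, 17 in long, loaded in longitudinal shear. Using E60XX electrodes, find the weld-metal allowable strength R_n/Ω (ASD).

R_n/Ω ≈ 268 kip

E60XX → F_EXX = 60 ksi.
Effective throat (given) t_e = 0.875 in.
A_we = 0.875 × 17 = 14.88 in².
F_nw = 0.6 F_EXX = 36 ksi.
R_n/Ω = (36 × 14.88) / 2.0 = 267.8 kip.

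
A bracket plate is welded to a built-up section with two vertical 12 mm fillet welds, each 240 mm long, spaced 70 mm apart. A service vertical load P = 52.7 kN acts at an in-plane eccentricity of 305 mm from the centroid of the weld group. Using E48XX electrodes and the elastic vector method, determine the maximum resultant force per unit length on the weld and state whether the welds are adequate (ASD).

E48XX → F_EXX = 480 MPa.
Total weld length L_w = 480 mm. Treat welds as unit-width lines.
Polar moment about centroid: J = 2[d³/12 + d(b/2)²] = 2[240³/12 + 240×35²] = 2892000 mm³.
Direct shear f_v = P/L_w = 52.7×10³ / 480 = 109.8 N/mm (vertical).
Torsion M = P·e = 52.7×10³ × 305 = 16074000 N·mm.
Critical point at (x, y) = (35, 120) from centroid. f_tx = M·y/J = 667 N/mm; f_ty = M·x/J = 194.5 N/mm.
Resultant f_max = √[f_tx² + (f_v + f_ty)²] = √[667² + (109.8 + 194.5)²] = 733.1 N/mm.
Capacity per unit length: r_n/Ω = (1/2.0) × 0.6 × 480 × (0.707 × 12) = 1222 N/mm.
733.1 ≤ 1222 → adequate.

f_max ≈ 733 N/mm; adequate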